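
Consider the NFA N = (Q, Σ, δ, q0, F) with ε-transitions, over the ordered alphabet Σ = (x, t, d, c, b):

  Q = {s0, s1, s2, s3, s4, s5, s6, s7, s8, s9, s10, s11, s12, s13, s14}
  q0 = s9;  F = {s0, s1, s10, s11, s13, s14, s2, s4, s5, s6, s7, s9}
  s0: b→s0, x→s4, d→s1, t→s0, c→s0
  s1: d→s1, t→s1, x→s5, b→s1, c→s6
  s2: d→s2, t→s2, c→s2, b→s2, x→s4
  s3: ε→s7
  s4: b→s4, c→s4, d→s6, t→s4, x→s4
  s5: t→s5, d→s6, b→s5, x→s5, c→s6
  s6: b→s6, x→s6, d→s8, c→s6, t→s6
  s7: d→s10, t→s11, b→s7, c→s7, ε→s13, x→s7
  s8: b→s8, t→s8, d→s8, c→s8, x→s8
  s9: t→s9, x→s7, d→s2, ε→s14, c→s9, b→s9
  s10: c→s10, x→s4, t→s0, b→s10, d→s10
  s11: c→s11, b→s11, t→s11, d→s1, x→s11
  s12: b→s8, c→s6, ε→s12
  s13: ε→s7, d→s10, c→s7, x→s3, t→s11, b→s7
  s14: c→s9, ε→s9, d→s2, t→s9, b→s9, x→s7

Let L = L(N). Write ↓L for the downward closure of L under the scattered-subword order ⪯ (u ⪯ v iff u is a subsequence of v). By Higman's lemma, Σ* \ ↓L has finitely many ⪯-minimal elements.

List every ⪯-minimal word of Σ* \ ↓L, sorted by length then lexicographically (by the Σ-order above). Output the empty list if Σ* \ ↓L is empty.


A = [dxdd, xtdcd].

|Q|=15, |F|=12, |δ|=73 (6 ε).
min D↑ (11 st, q0=0, F={10}): 0:x→1,t→0,d→2,c→0,b→0 1:x→1,t→3,d→4,c→1,b→1 2:x→5,t→2,d→2,c→2,b→2 3:x→3,t→3,d→6,c→3,b→3 4:x→5,t→7,d→4,c→4,b→4 5:x→5,t→5,d→8,c→5,b→5 6:x→9,t→6,d→6,c→8,b→6 7:x→5,t→7,d→6,c→7,b→7 8:x→8,t→8,d→10,c→8,b→8 9:x→9,t→9,d→8,c→8,b→9 10:x→10,t→10,d→10,c→10,b→10 [Hopcroft].
'dxdd': N↓-sim [14, 8, 4, 2, 1] end={s8} ∉↓L; 4/4 del acc.
'xtdcd': run [14, 11, 7, 4, 2, 1] end={s8} rej; 5/5 single-dels accept.
2 obstructions.


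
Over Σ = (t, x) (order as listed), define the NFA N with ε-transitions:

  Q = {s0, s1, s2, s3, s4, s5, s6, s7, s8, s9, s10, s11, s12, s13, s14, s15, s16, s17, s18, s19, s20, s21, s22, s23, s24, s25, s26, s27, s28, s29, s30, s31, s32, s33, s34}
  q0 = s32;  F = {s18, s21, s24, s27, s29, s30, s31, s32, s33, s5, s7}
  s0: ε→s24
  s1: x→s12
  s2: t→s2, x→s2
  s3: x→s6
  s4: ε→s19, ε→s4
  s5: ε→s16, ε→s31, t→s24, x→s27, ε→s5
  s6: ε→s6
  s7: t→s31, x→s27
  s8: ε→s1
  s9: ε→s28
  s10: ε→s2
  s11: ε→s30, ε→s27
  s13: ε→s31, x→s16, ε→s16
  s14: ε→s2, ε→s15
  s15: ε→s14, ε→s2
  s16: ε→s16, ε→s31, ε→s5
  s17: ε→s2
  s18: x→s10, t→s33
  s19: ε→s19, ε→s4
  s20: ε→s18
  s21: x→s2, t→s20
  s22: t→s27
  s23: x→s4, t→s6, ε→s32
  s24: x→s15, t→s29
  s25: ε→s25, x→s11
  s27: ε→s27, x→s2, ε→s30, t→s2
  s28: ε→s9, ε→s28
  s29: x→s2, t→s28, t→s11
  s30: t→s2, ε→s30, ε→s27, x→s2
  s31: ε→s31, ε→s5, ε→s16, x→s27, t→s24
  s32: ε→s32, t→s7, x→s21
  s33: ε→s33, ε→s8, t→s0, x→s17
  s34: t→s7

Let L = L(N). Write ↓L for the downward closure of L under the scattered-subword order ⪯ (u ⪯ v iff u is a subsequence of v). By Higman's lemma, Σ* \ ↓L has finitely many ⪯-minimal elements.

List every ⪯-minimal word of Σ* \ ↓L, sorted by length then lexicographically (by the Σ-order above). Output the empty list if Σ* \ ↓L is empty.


min(Σ*\↓L) = [xx, txt, tttx, tttttt].

|Q|=35, |F|=11, |δ|=72 (39 ε).
min D↑ (10 st, q0=0, F={6}): 0:t→1,x→2 1:t→3,x→4 2:t→5,x→6 3:t→7,x→4 4:t→6,x→6 5:t→8,x→6 6:t→6,x→6 7:t→9,x→6 8:t→7,x→6 9:t→4,x→6 (ε-aug+det+¬).
'xx': run [25, 20, 6] end={s10,s12,s14,s15,s17,s2} rej; 2/2 del acc.
'txt': N↓-sim [25, 23, 8, 1] end={s2} — reject; 3/3 del acc.
'tttx': run [25, 23, 19, 11, 3] end={s14,s15,s2} rej; 4/4 single-dels accept.
'tttttt': run [25, 23, 19, 11, 7, 6, 1] end={s2} — reject; 6/6 del acc.
4 words, ⪯-incomp.


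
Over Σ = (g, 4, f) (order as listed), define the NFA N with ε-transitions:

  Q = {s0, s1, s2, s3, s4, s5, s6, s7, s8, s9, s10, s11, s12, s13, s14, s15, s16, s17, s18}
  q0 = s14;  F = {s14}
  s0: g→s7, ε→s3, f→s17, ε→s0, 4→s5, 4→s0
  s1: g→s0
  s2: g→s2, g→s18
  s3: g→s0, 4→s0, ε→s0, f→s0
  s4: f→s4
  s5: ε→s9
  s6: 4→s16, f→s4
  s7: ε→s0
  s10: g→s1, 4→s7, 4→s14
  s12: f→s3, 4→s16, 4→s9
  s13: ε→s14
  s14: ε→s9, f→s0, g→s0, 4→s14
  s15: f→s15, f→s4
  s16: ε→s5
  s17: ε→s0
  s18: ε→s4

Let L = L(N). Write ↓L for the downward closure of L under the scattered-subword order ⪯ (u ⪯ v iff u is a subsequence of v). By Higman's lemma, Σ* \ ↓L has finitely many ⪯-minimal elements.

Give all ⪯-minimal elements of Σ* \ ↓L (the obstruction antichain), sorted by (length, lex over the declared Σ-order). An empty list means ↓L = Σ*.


|Q|=19, |F|=1, |δ|=34 (10 ε).
min D↑ (2 st, q0=0, F={1}): 0:g→1,4→0,f→1 1:g→1,4→1,f→1.
'g': N↓-sim [7, 6] end={s0,s17,s3,s5,s7,s9} rej; 1/1 del acc.
'f': N↓-sim [7, 6] end={s0,s17,s3,s5,s7,s9} ∉↓L; 1/1 deletions ∈↓L.
2 words, ⪯-incomp.

min(Σ*\↓L) = [g, f].


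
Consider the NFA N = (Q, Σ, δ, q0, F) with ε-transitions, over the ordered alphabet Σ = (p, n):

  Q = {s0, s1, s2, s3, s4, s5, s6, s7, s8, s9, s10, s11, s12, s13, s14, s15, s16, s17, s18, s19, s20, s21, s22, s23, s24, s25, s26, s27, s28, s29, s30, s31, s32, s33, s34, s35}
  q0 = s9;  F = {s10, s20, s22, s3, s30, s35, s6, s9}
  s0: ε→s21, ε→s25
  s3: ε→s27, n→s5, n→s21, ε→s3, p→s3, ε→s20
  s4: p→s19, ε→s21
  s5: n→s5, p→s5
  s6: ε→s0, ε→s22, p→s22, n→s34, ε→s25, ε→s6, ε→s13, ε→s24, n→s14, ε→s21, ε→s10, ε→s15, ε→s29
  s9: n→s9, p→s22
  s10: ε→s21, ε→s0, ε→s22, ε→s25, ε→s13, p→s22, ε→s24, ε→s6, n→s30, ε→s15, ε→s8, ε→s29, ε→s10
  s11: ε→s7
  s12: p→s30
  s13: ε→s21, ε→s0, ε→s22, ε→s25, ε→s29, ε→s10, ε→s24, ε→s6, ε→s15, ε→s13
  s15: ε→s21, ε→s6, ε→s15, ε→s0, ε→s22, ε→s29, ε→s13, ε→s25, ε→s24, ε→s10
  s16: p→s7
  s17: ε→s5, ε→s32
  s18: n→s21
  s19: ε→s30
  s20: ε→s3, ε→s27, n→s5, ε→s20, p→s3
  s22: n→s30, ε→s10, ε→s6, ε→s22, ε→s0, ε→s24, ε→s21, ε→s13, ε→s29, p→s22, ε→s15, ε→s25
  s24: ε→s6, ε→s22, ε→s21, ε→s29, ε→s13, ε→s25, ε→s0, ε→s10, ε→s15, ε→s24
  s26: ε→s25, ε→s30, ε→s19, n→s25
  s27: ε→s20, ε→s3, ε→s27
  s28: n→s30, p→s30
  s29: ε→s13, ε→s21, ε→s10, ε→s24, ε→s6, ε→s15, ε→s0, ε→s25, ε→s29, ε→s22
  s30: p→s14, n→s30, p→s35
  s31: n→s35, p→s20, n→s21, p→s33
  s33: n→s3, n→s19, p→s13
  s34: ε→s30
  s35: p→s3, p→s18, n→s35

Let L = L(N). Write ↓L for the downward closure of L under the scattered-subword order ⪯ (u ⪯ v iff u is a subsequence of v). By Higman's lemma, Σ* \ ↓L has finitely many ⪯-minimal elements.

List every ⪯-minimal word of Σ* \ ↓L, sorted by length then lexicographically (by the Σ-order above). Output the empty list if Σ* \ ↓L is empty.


A = [pnppn].

|Q|=36, |F|=8, |δ|=127 (91 ε).
min D↑ (6 st, q0=0, F={5}): 0:p→1,n→0 1:p→1,n→2 2:p→3,n→2 3:p→4,n→3 4:p→4,n→5 5:p→5,n→5 (ε-aug+det+¬).
'pnppn': run [21, 20, 10, 8, 6, 2] end={s21,s5} rej; 5/5 del acc.
1 obstructions.


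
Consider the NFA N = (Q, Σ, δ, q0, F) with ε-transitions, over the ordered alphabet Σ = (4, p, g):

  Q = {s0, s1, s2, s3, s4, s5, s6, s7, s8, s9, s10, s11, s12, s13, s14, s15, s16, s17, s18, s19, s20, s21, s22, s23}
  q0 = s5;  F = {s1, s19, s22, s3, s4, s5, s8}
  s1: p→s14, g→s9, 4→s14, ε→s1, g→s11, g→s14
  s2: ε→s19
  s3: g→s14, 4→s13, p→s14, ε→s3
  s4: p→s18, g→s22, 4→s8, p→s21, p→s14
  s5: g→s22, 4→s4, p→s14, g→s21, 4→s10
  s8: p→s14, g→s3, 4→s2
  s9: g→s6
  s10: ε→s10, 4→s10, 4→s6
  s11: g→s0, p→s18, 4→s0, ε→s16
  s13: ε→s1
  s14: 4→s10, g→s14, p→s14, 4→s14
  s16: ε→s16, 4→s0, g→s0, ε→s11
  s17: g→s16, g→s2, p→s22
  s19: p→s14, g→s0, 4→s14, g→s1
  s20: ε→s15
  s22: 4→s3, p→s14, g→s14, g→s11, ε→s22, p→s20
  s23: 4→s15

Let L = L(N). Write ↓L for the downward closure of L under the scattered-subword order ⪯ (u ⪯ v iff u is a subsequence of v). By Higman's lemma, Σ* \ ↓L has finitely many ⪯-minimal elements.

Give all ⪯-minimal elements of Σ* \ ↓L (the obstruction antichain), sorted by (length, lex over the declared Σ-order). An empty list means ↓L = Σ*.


Antichain: [p, gg, 4444, g444].

|Q|=24, |F|=7, |δ|=56 (10 ε).
min D↑ (8 st, q0=0, F={2}): 0:4→1,p→2,g→3 1:4→4,p→2,g→3 2:4→2,p→2,g→2 3:4→5,p→2,g→2 4:4→6,p→2,g→5 5:4→7,p→2,g→2 6:4→2,p→2,g→7 7:4→2,p→2,g→2 (ε-aug+det+¬).
'p': |S_i|=[20, 7] end={s10,s14,s15,s18,s20,s21,s6} ∉↓L; 1/1 del acc.
'gg': N↓-sim [20, 15, 8] end={s0,s10,s11,s14,s16,s18,s6,s9} — reject; 2/2 del acc.
'4444': run [20, 19, 14, 12, 4] end={s0,s10,s14,s6} — reject; 4/4 single-dels accept.
'g444': N↓-sim [20, 15, 11, 10, 4] end={s0,s10,s14,s6} — reject; 4/4 single-dels accept.
4 obstructions.


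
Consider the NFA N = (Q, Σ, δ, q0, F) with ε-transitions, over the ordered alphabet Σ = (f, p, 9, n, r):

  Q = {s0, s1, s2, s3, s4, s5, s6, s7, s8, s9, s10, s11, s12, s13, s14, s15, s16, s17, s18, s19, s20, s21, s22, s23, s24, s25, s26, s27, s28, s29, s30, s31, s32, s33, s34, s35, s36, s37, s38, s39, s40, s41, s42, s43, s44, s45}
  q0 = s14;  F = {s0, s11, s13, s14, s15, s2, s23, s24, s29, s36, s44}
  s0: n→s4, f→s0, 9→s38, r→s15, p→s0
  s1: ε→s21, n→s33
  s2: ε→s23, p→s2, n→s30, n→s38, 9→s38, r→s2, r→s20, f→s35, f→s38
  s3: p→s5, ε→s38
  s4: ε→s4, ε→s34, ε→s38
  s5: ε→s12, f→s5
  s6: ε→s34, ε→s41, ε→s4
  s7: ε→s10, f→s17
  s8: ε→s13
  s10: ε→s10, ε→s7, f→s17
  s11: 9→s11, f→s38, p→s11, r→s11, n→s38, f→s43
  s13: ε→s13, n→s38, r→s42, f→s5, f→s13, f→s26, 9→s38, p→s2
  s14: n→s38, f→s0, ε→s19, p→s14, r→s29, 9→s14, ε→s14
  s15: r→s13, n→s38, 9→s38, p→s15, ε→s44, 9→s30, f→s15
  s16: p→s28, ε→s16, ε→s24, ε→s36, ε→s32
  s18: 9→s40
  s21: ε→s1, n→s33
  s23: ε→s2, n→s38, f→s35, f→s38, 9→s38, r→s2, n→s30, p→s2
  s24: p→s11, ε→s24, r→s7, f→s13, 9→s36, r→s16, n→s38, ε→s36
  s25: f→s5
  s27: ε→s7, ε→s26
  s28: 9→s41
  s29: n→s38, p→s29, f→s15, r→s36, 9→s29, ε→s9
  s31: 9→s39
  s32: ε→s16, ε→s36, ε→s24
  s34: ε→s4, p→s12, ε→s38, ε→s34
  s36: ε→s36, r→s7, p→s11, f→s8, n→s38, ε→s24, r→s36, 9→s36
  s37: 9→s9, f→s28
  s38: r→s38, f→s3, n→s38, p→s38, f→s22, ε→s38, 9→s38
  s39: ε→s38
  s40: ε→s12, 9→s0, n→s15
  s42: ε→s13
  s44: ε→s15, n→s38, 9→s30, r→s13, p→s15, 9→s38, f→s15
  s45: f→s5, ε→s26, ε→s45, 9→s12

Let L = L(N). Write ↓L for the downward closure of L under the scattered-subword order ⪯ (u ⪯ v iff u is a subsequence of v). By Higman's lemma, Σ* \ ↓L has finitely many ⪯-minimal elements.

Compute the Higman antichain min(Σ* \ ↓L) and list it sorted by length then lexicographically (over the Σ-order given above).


|Q|=46, |F|=11, |δ|=135 (44 ε).
min D↑ (9 st, q0=0, F={2}): 0:f→1,p→0,9→0,n→2,r→3 1:f→1,p→1,9→2,n→2,r→4 2:f→2,p→2,9→2,n→2,r→2 3:f→4,p→3,9→3,n→2,r→5 4:f→4,p→4,9→2,n→2,r→6 5:f→6,p→7,9→5,n→2,r→5 6:f→6,p→8,9→2,n→2,r→6 7:f→2,p→7,9→7,n→2,r→7 8:f→2,p→8,9→2,n→2,r→8 (ε-aug+det+¬).
'n': N↓-sim [34, 8] end={s12,s22,s3,s30,s34,s38,s4,s5} ∉↓L; 1/1 single-dels accept.
'f9': |S_i|=[34, 21, 6] end={s12,s22,s3,s30,s38,s5} ∉↓L; 2/2 del acc.
'rrpf': run [34, 29, 25, 14, 7] end={s12,s22,s3,s35,s38,s43,s5} ∉↓L; 4/4 deletions ∈↓L.
3 minimals (antichain).

Antichain: [n, f9, rrpf].


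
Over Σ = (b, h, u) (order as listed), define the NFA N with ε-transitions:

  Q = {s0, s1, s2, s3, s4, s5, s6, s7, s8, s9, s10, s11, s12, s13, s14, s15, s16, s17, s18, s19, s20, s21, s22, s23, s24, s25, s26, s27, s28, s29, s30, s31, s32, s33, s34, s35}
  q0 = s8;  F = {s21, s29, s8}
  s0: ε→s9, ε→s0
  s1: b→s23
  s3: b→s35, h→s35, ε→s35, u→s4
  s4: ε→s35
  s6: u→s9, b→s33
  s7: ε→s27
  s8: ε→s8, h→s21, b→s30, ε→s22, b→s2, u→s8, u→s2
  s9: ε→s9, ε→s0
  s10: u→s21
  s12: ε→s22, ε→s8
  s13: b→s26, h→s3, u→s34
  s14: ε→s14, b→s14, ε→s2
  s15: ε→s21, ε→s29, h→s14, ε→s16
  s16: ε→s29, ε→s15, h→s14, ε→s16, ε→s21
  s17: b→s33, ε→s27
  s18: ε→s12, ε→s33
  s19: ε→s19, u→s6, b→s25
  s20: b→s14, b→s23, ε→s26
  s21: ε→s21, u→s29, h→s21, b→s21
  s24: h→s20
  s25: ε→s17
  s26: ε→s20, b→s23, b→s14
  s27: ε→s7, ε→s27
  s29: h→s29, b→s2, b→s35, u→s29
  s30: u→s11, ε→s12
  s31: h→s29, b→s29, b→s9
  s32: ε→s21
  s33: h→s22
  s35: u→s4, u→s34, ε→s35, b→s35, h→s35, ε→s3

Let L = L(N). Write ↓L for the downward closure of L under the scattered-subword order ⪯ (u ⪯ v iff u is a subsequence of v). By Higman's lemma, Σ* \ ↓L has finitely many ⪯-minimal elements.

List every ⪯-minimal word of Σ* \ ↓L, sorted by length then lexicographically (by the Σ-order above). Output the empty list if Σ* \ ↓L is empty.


|Q|=36, |F|=3, |δ|=76 (34 ε).
min D↑ (4 st, q0=0, F={3}): 0:b→0,h→1,u→0 1:b→1,h→1,u→2 2:b→3,h→2,u→2 3:b→3,h→3,u→3 (ε-aug+det+¬).
'hub': run [12, 7, 6, 5] end={s2,s3,s34,s35,s4} — reject; 3/3 deletions ∈↓L.
1 minimals (antichain).

A = [hub].


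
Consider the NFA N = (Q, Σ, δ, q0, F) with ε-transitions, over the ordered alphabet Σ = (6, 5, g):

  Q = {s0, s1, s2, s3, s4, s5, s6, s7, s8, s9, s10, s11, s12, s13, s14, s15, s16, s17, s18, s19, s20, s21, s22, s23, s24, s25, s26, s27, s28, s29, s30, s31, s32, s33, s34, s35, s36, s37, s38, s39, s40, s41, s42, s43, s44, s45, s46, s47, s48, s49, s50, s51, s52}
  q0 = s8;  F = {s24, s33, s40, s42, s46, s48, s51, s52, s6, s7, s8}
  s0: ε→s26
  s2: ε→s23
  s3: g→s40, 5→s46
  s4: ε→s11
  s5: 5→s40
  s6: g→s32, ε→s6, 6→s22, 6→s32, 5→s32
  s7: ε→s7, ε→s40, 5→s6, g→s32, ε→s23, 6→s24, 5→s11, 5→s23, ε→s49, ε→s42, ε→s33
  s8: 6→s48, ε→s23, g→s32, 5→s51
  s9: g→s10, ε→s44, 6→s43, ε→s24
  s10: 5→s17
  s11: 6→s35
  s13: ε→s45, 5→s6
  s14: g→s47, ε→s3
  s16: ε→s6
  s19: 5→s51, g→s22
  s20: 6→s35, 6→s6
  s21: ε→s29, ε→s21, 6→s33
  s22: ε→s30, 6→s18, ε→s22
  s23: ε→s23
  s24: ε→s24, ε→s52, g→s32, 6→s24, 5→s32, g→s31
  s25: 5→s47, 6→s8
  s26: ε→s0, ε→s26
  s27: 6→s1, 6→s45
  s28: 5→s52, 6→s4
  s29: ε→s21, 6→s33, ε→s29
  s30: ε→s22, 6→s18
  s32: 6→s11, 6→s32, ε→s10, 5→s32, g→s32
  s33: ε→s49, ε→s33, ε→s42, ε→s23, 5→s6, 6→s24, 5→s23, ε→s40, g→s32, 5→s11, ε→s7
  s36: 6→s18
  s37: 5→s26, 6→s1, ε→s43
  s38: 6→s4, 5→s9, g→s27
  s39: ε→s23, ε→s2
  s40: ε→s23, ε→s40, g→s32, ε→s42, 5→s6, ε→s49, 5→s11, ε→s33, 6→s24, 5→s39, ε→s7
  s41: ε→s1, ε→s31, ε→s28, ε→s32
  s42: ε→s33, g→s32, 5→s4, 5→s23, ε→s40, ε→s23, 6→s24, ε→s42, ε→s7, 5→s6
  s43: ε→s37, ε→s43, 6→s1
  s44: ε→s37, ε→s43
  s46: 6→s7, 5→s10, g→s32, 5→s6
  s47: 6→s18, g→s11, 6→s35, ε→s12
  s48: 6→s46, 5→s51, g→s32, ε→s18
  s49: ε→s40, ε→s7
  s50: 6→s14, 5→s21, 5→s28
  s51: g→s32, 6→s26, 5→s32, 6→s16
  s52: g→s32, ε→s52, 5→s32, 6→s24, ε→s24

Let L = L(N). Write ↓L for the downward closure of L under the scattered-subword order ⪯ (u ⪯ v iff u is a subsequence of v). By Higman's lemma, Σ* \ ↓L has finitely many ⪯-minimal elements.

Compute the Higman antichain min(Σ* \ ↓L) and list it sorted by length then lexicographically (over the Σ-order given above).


|Q|=53, |F|=11, |δ|=148 (63 ε).
min D↑ (8 st, q0=0, F={3}): 0:6→1,5→2,g→3 1:6→4,5→2,g→3 2:6→5,5→3,g→3 3:6→3,5→3,g→3 4:6→6,5→5,g→3 5:6→3,5→3,g→3 6:6→7,5→5,g→3 7:6→7,5→3,g→3 (ε-aug+det+¬).
'g': |S_i|=[28, 6] end={s10,s11,s17,s31,s32,s35} ∉↓L; 1/1 deletions ∈↓L.
'55': N↓-sim [28, 17, 5] end={s10,s11,s17,s32,s35} ∉↓L; 2/2 del acc.
'566': run [28, 17, 12, 8] end={s10,s11,s17,s18,s22,s30,s32,s35} — reject; 3/3 deletions ∈↓L.
'6656': N↓-sim [28, 27, 25, 13, 8] end={s10,s11,s17,s18,s22,s30,s32,s35} — reject; 4/4 deletions ∈↓L.
'66665': run [28, 27, 25, 21, 11, 5] end={s10,s11,s17,s32,s35} rej; 5/5 single-dels accept.
5 minimals (antichain).

A = [g, 55, 566, 6656, 66665].


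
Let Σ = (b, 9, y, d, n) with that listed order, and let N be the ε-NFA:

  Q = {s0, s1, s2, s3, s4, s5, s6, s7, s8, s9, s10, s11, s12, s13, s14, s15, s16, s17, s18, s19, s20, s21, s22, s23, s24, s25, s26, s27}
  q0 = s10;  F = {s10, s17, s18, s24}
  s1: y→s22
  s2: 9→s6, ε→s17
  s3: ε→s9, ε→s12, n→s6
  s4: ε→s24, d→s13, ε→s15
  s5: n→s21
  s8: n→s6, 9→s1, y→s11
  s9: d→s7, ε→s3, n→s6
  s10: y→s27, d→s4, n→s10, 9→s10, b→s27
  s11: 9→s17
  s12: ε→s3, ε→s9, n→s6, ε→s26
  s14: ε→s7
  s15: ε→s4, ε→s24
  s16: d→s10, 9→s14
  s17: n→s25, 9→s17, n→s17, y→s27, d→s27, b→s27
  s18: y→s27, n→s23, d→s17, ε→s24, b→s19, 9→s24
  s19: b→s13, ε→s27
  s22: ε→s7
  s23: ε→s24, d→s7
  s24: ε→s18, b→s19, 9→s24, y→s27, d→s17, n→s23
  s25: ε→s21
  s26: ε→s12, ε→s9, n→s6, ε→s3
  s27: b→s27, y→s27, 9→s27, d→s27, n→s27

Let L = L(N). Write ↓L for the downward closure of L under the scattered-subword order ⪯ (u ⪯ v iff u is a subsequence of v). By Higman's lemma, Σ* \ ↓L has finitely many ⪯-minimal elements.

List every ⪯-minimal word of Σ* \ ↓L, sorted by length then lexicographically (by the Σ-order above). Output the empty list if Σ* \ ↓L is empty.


min(Σ*\↓L) = [b, y, ddd].

|Q|=28, |F|=4, |δ|=64 (21 ε).
min D↑ (4 st, q0=0, F={1}): 0:b→1,9→0,y→1,d→2,n→0 1:b→1,9→1,y→1,d→1,n→1 2:b→1,9→2,y→1,d→3,n→2 3:b→1,9→3,y→1,d→1,n→3 (ε-aug+det+¬).
'b': run [13, 3] end={s13,s19,s27} ∉↓L; 1/1 deletions ∈↓L.
'y': |S_i|=[13, 1] end={s27} — reject; 1/1 single-dels accept.
'ddd': N↓-sim [13, 12, 6, 1] end={s27} ∉↓L; 3/3 del acc.
3 obstructions.


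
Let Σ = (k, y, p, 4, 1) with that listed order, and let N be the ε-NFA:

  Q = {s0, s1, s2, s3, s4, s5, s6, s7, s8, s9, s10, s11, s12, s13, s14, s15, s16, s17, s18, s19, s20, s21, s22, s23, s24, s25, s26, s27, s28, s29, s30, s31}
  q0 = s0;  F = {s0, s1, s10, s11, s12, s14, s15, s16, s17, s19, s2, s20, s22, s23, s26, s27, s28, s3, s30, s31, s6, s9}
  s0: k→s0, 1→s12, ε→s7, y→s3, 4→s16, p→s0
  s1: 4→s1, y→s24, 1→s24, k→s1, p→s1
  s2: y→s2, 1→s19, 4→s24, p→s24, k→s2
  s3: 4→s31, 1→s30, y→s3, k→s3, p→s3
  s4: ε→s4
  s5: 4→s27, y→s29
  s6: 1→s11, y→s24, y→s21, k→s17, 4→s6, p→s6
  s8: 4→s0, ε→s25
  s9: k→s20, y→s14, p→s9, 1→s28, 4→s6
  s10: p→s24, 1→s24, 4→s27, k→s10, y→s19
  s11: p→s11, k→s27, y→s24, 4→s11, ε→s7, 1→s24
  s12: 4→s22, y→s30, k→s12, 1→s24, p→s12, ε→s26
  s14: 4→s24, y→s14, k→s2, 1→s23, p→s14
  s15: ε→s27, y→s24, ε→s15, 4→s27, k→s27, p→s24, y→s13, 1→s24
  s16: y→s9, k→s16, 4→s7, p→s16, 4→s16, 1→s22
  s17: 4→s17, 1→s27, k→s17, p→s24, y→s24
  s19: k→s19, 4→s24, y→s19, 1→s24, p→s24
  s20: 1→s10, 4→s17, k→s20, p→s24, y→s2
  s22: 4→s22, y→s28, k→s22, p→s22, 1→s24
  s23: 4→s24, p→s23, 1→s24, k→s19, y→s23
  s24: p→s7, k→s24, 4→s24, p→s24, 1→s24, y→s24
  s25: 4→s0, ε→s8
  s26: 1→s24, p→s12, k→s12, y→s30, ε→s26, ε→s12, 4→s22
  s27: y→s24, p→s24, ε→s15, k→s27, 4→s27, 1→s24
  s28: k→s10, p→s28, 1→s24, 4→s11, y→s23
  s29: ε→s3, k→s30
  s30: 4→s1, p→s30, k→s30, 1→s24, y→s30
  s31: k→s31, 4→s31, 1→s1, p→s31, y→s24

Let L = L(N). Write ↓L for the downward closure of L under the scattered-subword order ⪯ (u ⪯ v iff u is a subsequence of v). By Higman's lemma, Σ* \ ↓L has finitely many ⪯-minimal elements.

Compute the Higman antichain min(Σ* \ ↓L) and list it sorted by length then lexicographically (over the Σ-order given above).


|Q|=32, |F|=22, |δ|=136 (12 ε).
min D↑ (21 st, q0=0, F={8}): 0:k→0,y→1,p→0,4→2,1→3 1:k→1,y→1,p→1,4→4,1→5 2:k→2,y→6,p→2,4→2,1→7 3:k→3,y→5,p→3,4→7,1→8 4:k→4,y→8,p→4,4→4,1→9 5:k→5,y→5,p→5,4→9,1→8 6:k→10,y→11,p→6,4→12,1→13 7:k→7,y→13,p→7,4→7,1→8 8:k→8,y→8,p→8,4→8,1→8 9:k→9,y→8,p→9,4→9,1→8 10:k→10,y→14,p→8,4→15,1→16 11:k→14,y→11,p→11,4→8,1→17 12:k→15,y→8,p→12,4→12,1→18 13:k→16,y→17,p→13,4→18,1→8 14:k→14,y→14,p→8,4→8,1→19 15:k→15,y→8,p→8,4→15,1→20 16:k→16,y→19,p→8,4→20,1→8 17:k→19,y→17,p→17,4→8,1→8 18:k→20,y→8,p→18,4→18,1→8 19:k→19,y→19,p→8,4→8,1→8 20:k→20,y→8,p→8,4→20,1→8 [Hopcroft].
'11': run [26, 15, 2] end={s24,s7} — reject; 2/2 del acc.
'y4y': run [26, 21, 11, 4] end={s13,s21,s24,s7} rej; 3/3 single-dels accept.
'4ykp': run [26, 21, 17, 10, 2] end={s24,s7} rej; 4/4 deletions ∈↓L.
'4yy4': |S_i|=[26, 21, 17, 8, 2] end={s24,s7} ∉↓L; 4/4 single-dels accept.
4 obstructions.

A = [11, y4y, 4ykp, 4yy4].


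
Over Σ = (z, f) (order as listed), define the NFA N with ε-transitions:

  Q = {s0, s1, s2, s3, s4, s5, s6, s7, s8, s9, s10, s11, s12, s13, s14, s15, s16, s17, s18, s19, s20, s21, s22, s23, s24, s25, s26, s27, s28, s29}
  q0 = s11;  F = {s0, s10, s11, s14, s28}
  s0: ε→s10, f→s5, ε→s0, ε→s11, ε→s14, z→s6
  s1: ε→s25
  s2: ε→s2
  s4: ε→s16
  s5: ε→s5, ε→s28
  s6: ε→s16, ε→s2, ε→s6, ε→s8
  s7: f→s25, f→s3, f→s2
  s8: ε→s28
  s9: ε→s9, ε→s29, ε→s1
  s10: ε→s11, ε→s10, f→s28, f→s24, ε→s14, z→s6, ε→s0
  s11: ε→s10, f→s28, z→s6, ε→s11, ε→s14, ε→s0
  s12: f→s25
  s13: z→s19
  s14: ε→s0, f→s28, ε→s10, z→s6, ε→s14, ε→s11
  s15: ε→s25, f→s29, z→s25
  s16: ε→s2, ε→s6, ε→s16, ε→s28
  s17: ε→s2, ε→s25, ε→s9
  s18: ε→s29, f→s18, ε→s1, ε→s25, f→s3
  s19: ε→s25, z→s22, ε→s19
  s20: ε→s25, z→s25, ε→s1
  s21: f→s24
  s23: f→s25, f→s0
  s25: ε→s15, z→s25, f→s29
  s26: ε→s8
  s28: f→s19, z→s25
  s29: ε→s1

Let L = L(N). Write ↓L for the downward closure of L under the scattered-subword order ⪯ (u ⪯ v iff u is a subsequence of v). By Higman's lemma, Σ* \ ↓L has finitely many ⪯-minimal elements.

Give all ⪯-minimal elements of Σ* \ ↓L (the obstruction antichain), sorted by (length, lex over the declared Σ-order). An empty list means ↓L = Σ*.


|Q|=30, |F|=5, |δ|=74 (47 ε).
min D↑ (3 st, q0=0, F={2}): 0:z→1,f→1 1:z→2,f→2 2:z→2,f→2 (ε-aug+det+¬).
'zz': run [17, 11, 5] end={s1,s15,s22,s25,s29} — reject; 2/2 single-dels accept.
'zf': run [17, 11, 6] end={s1,s15,s19,s22,s25,s29} rej; 2/2 deletions ∈↓L.
'fz': N↓-sim [17, 9, 5] end={s1,s15,s22,s25,s29} ∉↓L; 2/2 single-dels accept.
'ff': run [17, 9, 6] end={s1,s15,s19,s22,s25,s29} ∉↓L; 2/2 del acc.
4 obstructions.

Antichain: [zz, zf, fz, ff].


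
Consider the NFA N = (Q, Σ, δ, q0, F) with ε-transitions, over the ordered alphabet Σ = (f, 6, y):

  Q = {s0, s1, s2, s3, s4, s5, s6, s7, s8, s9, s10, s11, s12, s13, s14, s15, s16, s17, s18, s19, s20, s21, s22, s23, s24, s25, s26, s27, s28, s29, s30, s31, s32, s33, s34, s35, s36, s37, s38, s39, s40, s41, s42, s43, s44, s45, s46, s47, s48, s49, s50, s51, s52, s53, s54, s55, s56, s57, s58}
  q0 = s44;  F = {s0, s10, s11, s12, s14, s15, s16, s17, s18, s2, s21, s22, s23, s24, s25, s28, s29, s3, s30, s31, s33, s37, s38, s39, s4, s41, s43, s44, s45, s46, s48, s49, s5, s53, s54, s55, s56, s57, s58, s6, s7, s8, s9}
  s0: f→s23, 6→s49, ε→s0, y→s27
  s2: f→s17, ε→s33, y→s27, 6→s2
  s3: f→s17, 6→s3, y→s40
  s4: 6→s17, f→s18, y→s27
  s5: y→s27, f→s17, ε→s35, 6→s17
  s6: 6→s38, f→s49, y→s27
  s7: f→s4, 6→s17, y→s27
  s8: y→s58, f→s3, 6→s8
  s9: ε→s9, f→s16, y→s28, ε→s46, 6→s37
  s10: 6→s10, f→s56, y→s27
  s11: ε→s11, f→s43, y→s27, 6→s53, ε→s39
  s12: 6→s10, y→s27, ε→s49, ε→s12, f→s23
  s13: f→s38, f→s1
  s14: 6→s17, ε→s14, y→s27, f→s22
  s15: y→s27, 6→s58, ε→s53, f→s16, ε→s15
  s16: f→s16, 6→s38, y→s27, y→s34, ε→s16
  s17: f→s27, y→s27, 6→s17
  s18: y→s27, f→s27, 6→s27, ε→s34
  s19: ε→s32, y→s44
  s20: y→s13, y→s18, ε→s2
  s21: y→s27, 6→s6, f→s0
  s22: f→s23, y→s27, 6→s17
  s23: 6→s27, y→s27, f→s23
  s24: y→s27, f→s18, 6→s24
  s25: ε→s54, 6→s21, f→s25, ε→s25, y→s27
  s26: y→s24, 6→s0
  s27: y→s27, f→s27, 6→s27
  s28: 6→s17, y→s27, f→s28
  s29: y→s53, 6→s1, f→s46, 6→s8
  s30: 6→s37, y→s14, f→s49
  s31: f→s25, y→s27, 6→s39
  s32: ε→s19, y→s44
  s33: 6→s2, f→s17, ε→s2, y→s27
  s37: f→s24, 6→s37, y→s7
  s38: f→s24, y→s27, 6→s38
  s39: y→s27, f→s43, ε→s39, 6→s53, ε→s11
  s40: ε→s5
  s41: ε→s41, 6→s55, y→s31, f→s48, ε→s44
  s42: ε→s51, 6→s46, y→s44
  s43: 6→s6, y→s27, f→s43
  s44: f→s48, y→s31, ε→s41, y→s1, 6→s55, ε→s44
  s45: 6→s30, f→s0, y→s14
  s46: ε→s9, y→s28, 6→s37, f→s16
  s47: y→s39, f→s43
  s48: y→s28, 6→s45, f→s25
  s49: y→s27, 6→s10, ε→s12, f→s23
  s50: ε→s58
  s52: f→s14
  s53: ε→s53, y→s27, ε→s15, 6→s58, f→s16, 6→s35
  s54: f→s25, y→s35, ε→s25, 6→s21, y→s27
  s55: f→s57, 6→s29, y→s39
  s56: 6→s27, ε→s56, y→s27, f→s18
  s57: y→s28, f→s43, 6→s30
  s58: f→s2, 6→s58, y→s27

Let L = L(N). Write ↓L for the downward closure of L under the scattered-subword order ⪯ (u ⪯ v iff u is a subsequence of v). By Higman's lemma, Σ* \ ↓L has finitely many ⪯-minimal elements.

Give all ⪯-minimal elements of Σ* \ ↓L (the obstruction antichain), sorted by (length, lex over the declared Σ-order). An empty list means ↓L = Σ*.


A = [yy, ffy, fy6f, f6ff6, 666fff].

|Q|=59, |F|=43, |δ|=185 (35 ε).
min D↑ (37 st, q0=0, F={10}): 0:f→1,6→2,y→3 1:f→4,6→5,y→6 2:f→7,6→8,y→9 3:f→4,6→9,y→10 4:f→4,6→11,y→10 5:f→12,6→13,y→14 6:f→6,6→15,y→10 7:f→16,6→13,y→6 8:f→17,6→18,y→19 9:f→16,6→19,y→10 10:f→10,6→10,y→10 11:f→12,6→20,y→10 12:f→21,6→22,y→10 13:f→22,6→23,y→14 14:f→24,6→15,y→10 15:f→10,6→15,y→10 16:f→16,6→20,y→10 17:f→25,6→23,y→6 18:f→26,6→18,y→27 19:f→25,6→27,y→10 20:f→22,6→28,y→10 21:f→21,6→10,y→10 22:f→21,6→29,y→10 23:f→30,6→23,y→31 24:f→21,6→15,y→10 25:f→25,6→28,y→10 26:f→15,6→26,y→32 27:f→33,6→27,y→10 28:f→30,6→28,y→10 29:f→34,6→29,y→10 30:f→35,6→30,y→10 31:f→36,6→15,y→10 32:f→15,6→15,y→10 33:f→15,6→33,y→10 34:f→35,6→10,y→10 35:f→10,6→10,y→10 36:f→35,6→15,y→10 (ε-aug+det+¬).
'yy': |S_i|=[48, 35, 3] end={s27,s34,s35} rej; 2/2 del acc.
'ffy': run [48, 36, 22, 3] end={s27,s34,s35} ∉↓L; 3/3 single-dels accept.
'fy6f': |S_i|=[48, 36, 13, 2, 1] end={s27} rej; 4/4 del acc.
'f6ff6': |S_i|=[48, 36, 27, 13, 5, 1] end={s27} ∉↓L; 5/5 single-dels accept.
'666fff': |S_i|=[48, 42, 34, 20, 13, 4, 1] end={s27} — reject; 6/6 del acc.
5 words, ⪯-incomp.


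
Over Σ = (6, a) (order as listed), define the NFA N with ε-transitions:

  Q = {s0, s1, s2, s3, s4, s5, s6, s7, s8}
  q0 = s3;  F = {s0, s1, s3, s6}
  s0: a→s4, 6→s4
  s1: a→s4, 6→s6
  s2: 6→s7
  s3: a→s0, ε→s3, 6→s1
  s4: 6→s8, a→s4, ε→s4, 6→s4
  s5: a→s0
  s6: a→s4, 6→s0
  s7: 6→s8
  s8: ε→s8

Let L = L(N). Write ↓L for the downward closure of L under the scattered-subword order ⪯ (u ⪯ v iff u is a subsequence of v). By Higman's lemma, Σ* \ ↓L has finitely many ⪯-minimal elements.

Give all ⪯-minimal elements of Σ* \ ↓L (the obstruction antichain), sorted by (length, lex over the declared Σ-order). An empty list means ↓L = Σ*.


A = [6a, a6, aa, 6666].

|Q|=9, |F|=4, |δ|=17 (3 ε).
min D↑ (5 st, q0=0, F={4}): 0:6→1,a→2 1:6→3,a→4 2:6→4,a→4 3:6→2,a→4 4:6→4,a→4.
'6a': N↓-sim [6, 5, 2] end={s4,s8} rej; 2/2 del acc.
'a6': run [6, 3, 2] end={s4,s8} rej; 2/2 deletions ∈↓L.
'aa': |S_i|=[6, 3, 2] end={s4,s8} — reject; 2/2 deletions ∈↓L.
'6666': |S_i|=[6, 5, 4, 3, 2] end={s4,s8} ∉↓L; 4/4 single-dels accept.
4 obstructions.


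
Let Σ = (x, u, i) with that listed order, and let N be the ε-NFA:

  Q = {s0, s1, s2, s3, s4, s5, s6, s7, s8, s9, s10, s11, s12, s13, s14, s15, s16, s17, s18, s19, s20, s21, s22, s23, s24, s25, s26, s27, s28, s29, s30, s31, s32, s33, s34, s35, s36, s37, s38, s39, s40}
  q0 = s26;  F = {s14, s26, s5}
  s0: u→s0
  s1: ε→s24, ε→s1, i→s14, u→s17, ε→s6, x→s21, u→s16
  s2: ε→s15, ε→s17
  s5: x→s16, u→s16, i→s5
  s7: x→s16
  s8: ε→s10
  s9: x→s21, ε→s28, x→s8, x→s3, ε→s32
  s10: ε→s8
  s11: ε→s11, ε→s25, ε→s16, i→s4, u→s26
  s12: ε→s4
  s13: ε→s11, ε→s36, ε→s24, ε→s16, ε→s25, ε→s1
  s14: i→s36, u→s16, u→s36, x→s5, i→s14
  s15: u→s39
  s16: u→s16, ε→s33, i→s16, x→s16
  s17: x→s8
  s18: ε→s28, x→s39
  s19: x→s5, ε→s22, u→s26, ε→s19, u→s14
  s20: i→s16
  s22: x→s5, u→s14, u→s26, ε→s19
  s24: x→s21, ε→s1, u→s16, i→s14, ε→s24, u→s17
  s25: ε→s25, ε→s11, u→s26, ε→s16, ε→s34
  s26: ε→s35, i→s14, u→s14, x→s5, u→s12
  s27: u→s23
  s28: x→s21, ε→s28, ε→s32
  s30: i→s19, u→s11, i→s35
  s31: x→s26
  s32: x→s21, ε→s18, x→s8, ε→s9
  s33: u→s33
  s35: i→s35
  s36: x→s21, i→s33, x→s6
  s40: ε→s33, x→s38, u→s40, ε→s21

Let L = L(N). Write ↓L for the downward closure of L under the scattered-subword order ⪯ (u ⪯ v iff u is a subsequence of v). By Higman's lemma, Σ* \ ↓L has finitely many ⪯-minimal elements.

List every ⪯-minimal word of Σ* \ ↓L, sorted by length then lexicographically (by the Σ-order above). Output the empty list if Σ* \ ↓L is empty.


min(Σ*\↓L) = [xx, xu, uu, iu].

|Q|=41, |F|=3, |δ|=93 (37 ε).
min D↑ (4 st, q0=0, F={3}): 0:x→1,u→2,i→2 1:x→3,u→3,i→1 2:x→1,u→3,i→2 3:x→3,u→3,i→3 (ε-aug+det+¬).
'xx': N↓-sim [11, 5, 2] end={s16,s33} ∉↓L; 2/2 single-dels accept.
'xu': |S_i|=[11, 5, 2] end={s16,s33} — reject; 2/2 single-dels accept.
'uu': N↓-sim [11, 9, 5] end={s16,s21,s33,s36,s6} — reject; 2/2 deletions ∈↓L.
'iu': run [11, 8, 5] end={s16,s21,s33,s36,s6} rej; 2/2 deletions ∈↓L.
4 minimals (antichain).


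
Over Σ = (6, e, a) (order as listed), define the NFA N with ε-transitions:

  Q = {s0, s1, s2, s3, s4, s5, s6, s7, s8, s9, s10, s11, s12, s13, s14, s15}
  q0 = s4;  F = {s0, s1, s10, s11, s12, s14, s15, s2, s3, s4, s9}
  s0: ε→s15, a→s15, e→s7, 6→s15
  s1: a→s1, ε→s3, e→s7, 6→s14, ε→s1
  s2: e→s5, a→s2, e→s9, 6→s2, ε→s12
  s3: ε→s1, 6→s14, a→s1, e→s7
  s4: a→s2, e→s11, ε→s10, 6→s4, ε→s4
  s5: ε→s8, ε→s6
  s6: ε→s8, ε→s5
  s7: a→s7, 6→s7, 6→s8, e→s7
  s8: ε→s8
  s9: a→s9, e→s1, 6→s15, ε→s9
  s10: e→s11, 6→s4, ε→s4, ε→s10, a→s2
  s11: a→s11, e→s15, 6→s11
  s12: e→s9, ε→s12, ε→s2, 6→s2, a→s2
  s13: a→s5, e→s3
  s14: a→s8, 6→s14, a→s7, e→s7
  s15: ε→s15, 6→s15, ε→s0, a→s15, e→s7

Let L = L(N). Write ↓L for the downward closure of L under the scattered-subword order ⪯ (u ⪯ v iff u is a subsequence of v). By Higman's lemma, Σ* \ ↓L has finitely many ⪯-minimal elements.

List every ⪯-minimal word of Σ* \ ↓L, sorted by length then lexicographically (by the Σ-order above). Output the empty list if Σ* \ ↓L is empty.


min(Σ*\↓L) = [eee, ae6e, aee6a].

|Q|=16, |F|=11, |δ|=60 (19 ε).
min D↑ (8 st, q0=0, F={5}): 0:6→0,e→1,a→2 1:6→1,e→3,a→1 2:6→2,e→4,a→2 3:6→3,e→5,a→3 4:6→3,e→6,a→4 5:6→5,e→5,a→5 6:6→7,e→5,a→6 7:6→7,e→5,a→5 [Hopcroft].
'eee': |S_i|=[15, 11, 7, 2] end={s7,s8} ∉↓L; 3/3 deletions ∈↓L.
'ae6e': run [15, 13, 10, 5, 2] end={s7,s8} rej; 4/4 del acc.
'aee6a': |S_i|=[15, 13, 10, 5, 3, 2] end={s7,s8} rej; 5/5 single-dels accept.
3 obstructions.


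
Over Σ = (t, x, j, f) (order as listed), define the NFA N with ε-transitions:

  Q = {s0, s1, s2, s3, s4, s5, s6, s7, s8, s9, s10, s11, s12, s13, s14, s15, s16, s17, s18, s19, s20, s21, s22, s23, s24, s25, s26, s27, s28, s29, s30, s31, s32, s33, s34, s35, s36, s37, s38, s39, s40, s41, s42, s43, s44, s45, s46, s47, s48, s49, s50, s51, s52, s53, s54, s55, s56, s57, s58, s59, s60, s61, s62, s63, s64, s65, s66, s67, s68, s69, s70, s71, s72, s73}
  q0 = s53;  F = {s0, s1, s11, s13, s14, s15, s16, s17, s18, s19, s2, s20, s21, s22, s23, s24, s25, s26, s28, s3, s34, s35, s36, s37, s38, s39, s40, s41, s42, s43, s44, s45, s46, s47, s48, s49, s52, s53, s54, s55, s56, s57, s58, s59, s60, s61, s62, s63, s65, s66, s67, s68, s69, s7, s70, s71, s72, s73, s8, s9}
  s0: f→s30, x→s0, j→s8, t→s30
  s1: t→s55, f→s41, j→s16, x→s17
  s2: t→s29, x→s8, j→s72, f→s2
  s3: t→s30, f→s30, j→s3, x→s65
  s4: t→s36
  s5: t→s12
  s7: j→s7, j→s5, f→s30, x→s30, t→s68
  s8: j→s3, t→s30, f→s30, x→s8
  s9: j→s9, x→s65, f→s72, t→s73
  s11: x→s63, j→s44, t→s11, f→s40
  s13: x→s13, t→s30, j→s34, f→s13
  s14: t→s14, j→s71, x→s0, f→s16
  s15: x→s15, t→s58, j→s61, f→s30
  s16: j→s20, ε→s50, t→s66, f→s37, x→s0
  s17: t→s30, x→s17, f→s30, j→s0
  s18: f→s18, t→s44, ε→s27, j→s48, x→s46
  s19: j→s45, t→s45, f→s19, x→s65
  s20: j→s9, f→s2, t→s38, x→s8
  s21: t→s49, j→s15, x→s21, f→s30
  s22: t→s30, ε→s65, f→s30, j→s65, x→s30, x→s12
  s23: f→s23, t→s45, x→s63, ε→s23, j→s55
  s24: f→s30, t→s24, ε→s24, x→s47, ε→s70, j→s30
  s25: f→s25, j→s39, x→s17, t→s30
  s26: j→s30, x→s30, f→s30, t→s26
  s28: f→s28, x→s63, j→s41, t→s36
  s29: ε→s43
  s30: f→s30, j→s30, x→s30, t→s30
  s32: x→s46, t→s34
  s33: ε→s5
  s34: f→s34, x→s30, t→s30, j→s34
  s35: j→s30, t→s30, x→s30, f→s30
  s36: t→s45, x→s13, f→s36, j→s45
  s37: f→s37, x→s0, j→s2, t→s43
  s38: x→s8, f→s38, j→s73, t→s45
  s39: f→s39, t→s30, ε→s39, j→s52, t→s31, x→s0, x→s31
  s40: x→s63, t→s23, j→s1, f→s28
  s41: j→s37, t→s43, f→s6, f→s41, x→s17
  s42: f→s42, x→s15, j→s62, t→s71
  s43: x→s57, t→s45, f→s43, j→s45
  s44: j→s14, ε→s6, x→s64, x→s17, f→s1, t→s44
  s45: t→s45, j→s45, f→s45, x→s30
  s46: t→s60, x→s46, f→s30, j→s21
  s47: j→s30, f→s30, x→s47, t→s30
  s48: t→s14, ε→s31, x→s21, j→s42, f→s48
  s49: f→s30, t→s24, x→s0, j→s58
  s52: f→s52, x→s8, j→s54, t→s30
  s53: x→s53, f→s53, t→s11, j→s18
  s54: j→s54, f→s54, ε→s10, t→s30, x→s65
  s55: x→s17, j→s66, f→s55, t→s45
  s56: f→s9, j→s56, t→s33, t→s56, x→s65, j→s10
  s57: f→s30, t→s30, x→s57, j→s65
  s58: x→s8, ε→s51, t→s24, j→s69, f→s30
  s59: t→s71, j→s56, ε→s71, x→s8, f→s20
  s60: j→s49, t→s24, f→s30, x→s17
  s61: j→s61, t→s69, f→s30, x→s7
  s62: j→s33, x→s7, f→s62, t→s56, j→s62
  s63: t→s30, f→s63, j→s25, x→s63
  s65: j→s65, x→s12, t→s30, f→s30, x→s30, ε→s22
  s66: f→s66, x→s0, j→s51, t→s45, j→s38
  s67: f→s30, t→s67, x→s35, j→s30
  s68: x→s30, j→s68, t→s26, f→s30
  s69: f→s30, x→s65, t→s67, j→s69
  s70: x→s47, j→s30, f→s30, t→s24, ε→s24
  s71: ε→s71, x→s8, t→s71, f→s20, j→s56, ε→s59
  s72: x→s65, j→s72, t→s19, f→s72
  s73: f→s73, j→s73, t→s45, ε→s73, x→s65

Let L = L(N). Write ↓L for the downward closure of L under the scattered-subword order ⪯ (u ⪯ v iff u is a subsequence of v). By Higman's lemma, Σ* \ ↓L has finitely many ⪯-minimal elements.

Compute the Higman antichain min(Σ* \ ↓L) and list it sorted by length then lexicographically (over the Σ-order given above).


|Q|=74, |F|=60, |δ|=278 (19 ε).
min D↑ (58 st, q0=0, F={8}): 0:t→1,x→0,j→2,f→0 1:t→1,x→3,j→4,f→5 2:t→4,x→6,j→7,f→2 3:t→8,x→3,j→9,f→3 4:t→4,x→10,j→11,f→12 5:t→13,x→3,j→12,f→14 6:t→15,x→6,j→16,f→8 7:t→11,x→16,j→17,f→7 8:t→8,x→8,j→8,f→8 9:t→8,x→10,j→18,f→9 10:t→8,x→10,j→19,f→8 11:t→11,x→19,j→20,f→21 12:t→22,x→10,j→21,f→23 13:t→24,x→3,j→22,f→13 14:t→25,x→3,j→23,f→14 15:t→26,x→10,j→27,f→8 16:t→27,x→16,j→28,f→8 17:t→20,x→28,j→29,f→17 18:t→8,x→19,j→30,f→18 19:t→8,x→19,j→31,f→8 20:t→20,x→31,j→32,f→33 21:t→34,x→19,j→33,f→35 22:t→24,x→10,j→34,f→22 23:t→36,x→10,j→35,f→23 24:t→24,x→8,j→24,f→24 25:t→24,x→37,j→24,f→25 26:t→26,x→38,j→8,f→8 27:t→26,x→19,j→39,f→8 28:t→39,x→28,j→40,f→8 29:t→32,x→41,j→29,f→29 30:t→8,x→31,j→42,f→30 31:t→8,x→31,j→43,f→8 32:t→32,x→44,j→32,f→45 33:t→46,x→31,j→45,f→47 34:t→24,x→19,j→46,f→34 35:t→36,x→19,j→47,f→35 36:t→24,x→48,j→24,f→36 37:t→8,x→37,j→49,f→37 38:t→8,x→38,j→8,f→8 39:t→26,x→31,j→50,f→8 40:t→50,x→41,j→40,f→8 41:t→51,x→8,j→41,f→8 42:t→8,x→44,j→42,f→42 43:t→8,x→44,j→43,f→8 44:t→8,x→8,j→44,f→8 45:t→52,x→44,j→45,f→53 46:t→24,x→31,j→52,f→46 47:t→36,x→31,j→53,f→47 48:t→8,x→48,j→44,f→8 49:t→8,x→8,j→49,f→49 50:t→54,x→44,j→50,f→8 51:t→55,x→8,j→51,f→8 52:t→24,x→44,j→52,f→52 53:t→56,x→44,j→53,f→53 54:t→54,x→57,j→8,f→8 55:t→55,x→8,j→8,f→8 56:t→24,x→44,j→24,f→56 57:t→8,x→8,j→8,f→8 [Hopcroft].
'txt': N↓-sim [72, 61, 21, 2] end={s30,s31} — reject; 3/3 single-dels accept.
'jxf': |S_i|=[72, 64, 29, 1] end={s30} ∉↓L; 3/3 single-dels accept.
'tfttx': |S_i|=[72, 61, 41, 29, 3, 1] end={s30} — reject; 5/5 single-dels accept.
'jxttj': run [72, 64, 29, 20, 7, 1] end={s30} rej; 5/5 deletions ∈↓L.
'tfftjx': |S_i|=[72, 61, 41, 35, 13, 6, 2] end={s12,s30} — reject; 6/6 deletions ∈↓L.
'jjjjxx': N↓-sim [72, 64, 52, 41, 24, 9, 2] end={s12,s30} rej; 6/6 single-dels accept.
6 words, ⪯-incomp.

Antichain: [txt, jxf, tfttx, jxttj, tfftjx, jjjjxx].


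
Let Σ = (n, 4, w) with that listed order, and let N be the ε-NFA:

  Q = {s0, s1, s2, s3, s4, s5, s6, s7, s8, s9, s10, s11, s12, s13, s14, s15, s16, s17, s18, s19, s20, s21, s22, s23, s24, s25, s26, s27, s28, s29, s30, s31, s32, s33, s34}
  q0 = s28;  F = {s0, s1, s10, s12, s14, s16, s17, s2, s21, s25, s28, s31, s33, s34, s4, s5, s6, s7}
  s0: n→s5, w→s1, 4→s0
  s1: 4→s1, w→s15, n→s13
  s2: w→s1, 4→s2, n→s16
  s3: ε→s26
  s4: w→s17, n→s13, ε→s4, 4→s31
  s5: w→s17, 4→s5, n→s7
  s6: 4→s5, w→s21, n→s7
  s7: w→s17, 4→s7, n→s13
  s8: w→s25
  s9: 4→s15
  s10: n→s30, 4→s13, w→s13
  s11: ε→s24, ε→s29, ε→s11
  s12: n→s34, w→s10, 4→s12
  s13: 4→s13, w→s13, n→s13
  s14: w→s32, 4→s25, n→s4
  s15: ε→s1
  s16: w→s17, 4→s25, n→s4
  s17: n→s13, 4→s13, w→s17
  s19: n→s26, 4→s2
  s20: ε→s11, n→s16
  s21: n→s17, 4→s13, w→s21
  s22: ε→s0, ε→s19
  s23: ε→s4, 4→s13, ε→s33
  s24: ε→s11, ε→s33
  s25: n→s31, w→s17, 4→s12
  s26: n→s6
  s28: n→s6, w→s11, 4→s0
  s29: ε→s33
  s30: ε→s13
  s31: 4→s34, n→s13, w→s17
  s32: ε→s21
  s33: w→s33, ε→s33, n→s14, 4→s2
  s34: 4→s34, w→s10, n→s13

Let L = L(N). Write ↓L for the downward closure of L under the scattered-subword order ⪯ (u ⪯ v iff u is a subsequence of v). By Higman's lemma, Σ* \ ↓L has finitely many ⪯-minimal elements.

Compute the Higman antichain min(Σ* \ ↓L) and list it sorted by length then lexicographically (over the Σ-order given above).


|Q|=35, |F|=18, |δ|=81 (17 ε).
min D↑ (19 st, q0=0, F={10}): 0:n→1,4→2,w→3 1:n→4,4→5,w→6 2:n→5,4→2,w→7 3:n→8,4→9,w→3 4:n→10,4→4,w→11 5:n→4,4→5,w→11 6:n→11,4→10,w→6 7:n→10,4→7,w→7 8:n→12,4→13,w→6 9:n→14,4→9,w→7 10:n→10,4→10,w→10 11:n→10,4→10,w→11 12:n→10,4→15,w→11 13:n→15,4→16,w→11 14:n→12,4→13,w→11 15:n→10,4→17,w→11 16:n→17,4→16,w→18 17:n→10,4→17,w→18 18:n→10,4→10,w→10 [Hopcroft].
'nnn': N↓-sim [25, 16, 8, 2] end={s13,s30} — reject; 3/3 del acc.
'nw4': N↓-sim [25, 16, 6, 1] end={s13} — reject; 3/3 deletions ∈↓L.
'4wn': |S_i|=[25, 16, 6, 2] end={s13,s30} rej; 3/3 deletions ∈↓L.
'wn44ww': N↓-sim [25, 20, 13, 8, 5, 3, 1] end={s13} rej; 6/6 deletions ∈↓L.
4 obstructions.

min(Σ*\↓L) = [nnn, nw4, 4wn, wn44ww].
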